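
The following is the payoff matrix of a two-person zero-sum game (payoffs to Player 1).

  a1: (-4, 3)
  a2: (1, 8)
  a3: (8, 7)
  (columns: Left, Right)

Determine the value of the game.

57/8

Row minima: a1 → -4, a2 → 1, a3 → 7; maximin = 7.
Column maxima: Left → 8, Right → 8; minimax = 8.
7 ≠ 8, so there is no saddle point; optimal play is mixed.
a1 is strictly dominated by a2, so Player 1 never plays it.
On the remaining 2×2 (a2, a3 vs Left, Right):
Let Player 1 play a2 with probability p. Expected payoff against Left: 1p + 8(1−p) = −7p + 8; against Right: 8p + 7(1−p) = p + 7.
Setting these equal: −7p + 8 = p + 7 ⇒ −8p = -1 ⇒ p = 1/8, and the value is (-7)·(1/8) + 8 = 57/8.
For Player 2: with q = P(Left), equating a2's and a3's payoffs gives −7q + 8 = q + 7 ⇒ q = 1/8.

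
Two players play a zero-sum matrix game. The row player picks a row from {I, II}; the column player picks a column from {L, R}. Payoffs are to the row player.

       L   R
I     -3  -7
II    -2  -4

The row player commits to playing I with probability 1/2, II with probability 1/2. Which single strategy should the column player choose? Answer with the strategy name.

If the column player plays L, the row player's expected payoff is (1/2)·(-3) + (1/2)·(-2) = -5/2.
If the column player plays R, the row player's expected payoff is (1/2)·(-7) + (1/2)·(-4) = -11/2.
The column player minimizes the row player's payoff; the smallest is -11/2, so the best response is R.

R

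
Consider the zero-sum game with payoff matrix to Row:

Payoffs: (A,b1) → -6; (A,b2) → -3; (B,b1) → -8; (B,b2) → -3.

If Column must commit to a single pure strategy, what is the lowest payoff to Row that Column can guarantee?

-6

Column maxima: b1 → -6, b2 → -3.
The smallest of these is -6.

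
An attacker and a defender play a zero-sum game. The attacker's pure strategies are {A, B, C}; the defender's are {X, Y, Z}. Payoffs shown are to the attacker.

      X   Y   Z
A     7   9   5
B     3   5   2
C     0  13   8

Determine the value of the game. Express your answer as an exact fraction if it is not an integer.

Row minima: A → 5, B → 2, C → 0; maximin = 5.
Column maxima: X → 7, Y → 13, Z → 8; minimax = 7.
5 ≠ 7, so there is no saddle point; optimal play is mixed.
B is strictly dominated by A, so the attacker never plays it.
Y is strictly dominated by X (it gives the attacker strictly more in every row), so the defender never plays it.
On the remaining 2×2 (A, C vs X, Z):
Let the attacker play A with probability p. Expected payoff against X: 7p + 0(1−p) = 7p; against Z: 5p + 8(1−p) = −3p + 8.
Setting these equal: 7p = −3p + 8 ⇒ 10p = 8 ⇒ p = 4/5, and the value is (7)·(4/5) = 28/5.
For the defender: with q = P(X), equating A's and C's payoffs gives 2q + 5 = −8q + 8 ⇒ q = 3/10.

28/5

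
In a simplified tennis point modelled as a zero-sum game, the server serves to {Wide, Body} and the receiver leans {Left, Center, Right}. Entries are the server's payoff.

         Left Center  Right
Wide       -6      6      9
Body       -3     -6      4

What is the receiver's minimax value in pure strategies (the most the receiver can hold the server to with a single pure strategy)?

-3

Column maxima: Left → -3, Center → 6, Right → 9.
The smallest of these is -3.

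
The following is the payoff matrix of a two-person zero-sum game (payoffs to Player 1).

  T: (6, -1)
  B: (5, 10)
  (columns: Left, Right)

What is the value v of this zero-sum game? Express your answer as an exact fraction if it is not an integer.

Row minima: T → -1, B → 5; maximin = 5.
Column maxima: Left → 6, Right → 10; minimax = 6.
5 ≠ 6, so there is no saddle point; optimal play is mixed.
Let Player 1 play T with probability p. Expected payoff against Left: 6p + 5(1−p) = p + 5; against Right: (-1)p + 10(1−p) = −11p + 10.
Setting these equal: p + 5 = −11p + 10 ⇒ 12p = 5 ⇒ p = 5/12, and the value is (1)·(5/12) + 5 = 65/12.
For Player 2: with q = P(Left), equating T's and B's payoffs gives 7q − 1 = −5q + 10 ⇒ q = 11/12.

65/12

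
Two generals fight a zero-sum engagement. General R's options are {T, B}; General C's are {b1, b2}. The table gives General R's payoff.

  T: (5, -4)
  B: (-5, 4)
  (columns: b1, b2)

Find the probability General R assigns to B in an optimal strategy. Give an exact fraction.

Row minima: T → -4, B → -5; maximin = -4.
Column maxima: b1 → 5, b2 → 4; minimax = 4.
-4 ≠ 4, so there is no saddle point; optimal play is mixed.
Let General R play T with probability p. Expected payoff against b1: 5p + (-5)(1−p) = 10p − 5; against b2: (-4)p + 4(1−p) = −8p + 4.
Setting these equal: 10p − 5 = −8p + 4 ⇒ 18p = 9 ⇒ p = 1/2, and the value is (10)·(1/2) − 5 = 0.
For General C: with q = P(b1), equating T's and B's payoffs gives 9q − 4 = −9q + 4 ⇒ q = 4/9.

1/2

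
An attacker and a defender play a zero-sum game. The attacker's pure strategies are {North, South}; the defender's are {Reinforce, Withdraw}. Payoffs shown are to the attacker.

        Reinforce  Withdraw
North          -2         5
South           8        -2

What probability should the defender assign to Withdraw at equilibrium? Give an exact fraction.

10/17

Row minima: North → -2, South → -2; maximin = -2.
Column maxima: Reinforce → 8, Withdraw → 5; minimax = 5.
-2 ≠ 5, so there is no saddle point; optimal play is mixed.
Let the attacker play North with probability p. Expected payoff against Reinforce: (-2)p + 8(1−p) = −10p + 8; against Withdraw: 5p + (-2)(1−p) = 7p − 2.
Setting these equal: −10p + 8 = 7p − 2 ⇒ −17p = -10 ⇒ p = 10/17, and the value is (-10)·(10/17) + 8 = 36/17.
For the defender: with q = P(Reinforce), equating North's and South's payoffs gives −7q + 5 = 10q − 2 ⇒ q = 7/17.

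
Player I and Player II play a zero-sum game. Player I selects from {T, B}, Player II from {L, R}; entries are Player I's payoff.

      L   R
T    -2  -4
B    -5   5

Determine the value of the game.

-5/2

Row minima: T → -4, B → -5; maximin = -4.
Column maxima: L → -2, R → 5; minimax = -2.
-4 ≠ -2, so there is no saddle point; optimal play is mixed.
Let Player I play T with probability p. Expected payoff against L: (-2)p + (-5)(1−p) = 3p − 5; against R: (-4)p + 5(1−p) = −9p + 5.
Setting these equal: 3p − 5 = −9p + 5 ⇒ 12p = 10 ⇒ p = 5/6, and the value is (3)·(5/6) − 5 = -5/2.
For Player II: with q = P(L), equating T's and B's payoffs gives 2q − 4 = −10q + 5 ⇒ q = 3/4.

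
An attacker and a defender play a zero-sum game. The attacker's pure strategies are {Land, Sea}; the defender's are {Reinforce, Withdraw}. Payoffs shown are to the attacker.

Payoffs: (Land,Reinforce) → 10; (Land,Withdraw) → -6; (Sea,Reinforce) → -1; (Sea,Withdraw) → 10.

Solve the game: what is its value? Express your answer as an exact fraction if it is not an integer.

Row minima: Land → -6, Sea → -1; maximin = -1.
Column maxima: Reinforce → 10, Withdraw → 10; minimax = 10.
-1 ≠ 10, so there is no saddle point; optimal play is mixed.
Let the attacker play Land with probability p. Expected payoff against Reinforce: 10p + (-1)(1−p) = 11p − 1; against Withdraw: (-6)p + 10(1−p) = −16p + 10.
Setting these equal: 11p − 1 = −16p + 10 ⇒ 27p = 11 ⇒ p = 11/27, and the value is (11)·(11/27) − 1 = 94/27.
For the defender: with q = P(Reinforce), equating Land's and Sea's payoffs gives 16q − 6 = −11q + 10 ⇒ q = 16/27.

94/27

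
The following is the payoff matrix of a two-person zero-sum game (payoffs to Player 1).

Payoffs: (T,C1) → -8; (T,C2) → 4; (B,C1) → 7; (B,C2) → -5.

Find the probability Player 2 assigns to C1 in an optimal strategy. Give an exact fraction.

Row minima: T → -8, B → -5; maximin = -5.
Column maxima: C1 → 7, C2 → 4; minimax = 4.
-5 ≠ 4, so there is no saddle point; optimal play is mixed.
Let Player 1 play T with probability p. Expected payoff against C1: (-8)p + 7(1−p) = −15p + 7; against C2: 4p + (-5)(1−p) = 9p − 5.
Setting these equal: −15p + 7 = 9p − 5 ⇒ −24p = -12 ⇒ p = 1/2, and the value is (-15)·(1/2) + 7 = -1/2.
For Player 2: with q = P(C1), equating T's and B's payoffs gives −12q + 4 = 12q − 5 ⇒ q = 3/8.

3/8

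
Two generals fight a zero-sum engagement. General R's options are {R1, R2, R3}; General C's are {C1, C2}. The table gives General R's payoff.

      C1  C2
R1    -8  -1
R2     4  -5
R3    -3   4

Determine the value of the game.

Row minima: R1 → -8, R2 → -5, R3 → -3; maximin = -3.
Column maxima: C1 → 4, C2 → 4; minimax = 4.
-3 ≠ 4, so there is no saddle point; optimal play is mixed.
R1 is strictly dominated by R3, so General R never plays it.
On the remaining 2×2 (R2, R3 vs C1, C2):
Let General R play R2 with probability p. Expected payoff against C1: 4p + (-3)(1−p) = 7p − 3; against C2: (-5)p + 4(1−p) = −9p + 4.
Setting these equal: 7p − 3 = −9p + 4 ⇒ 16p = 7 ⇒ p = 7/16, and the value is (7)·(7/16) − 3 = 1/16.
For General C: with q = P(C1), equating R2's and R3's payoffs gives 9q − 5 = −7q + 4 ⇒ q = 9/16.

1/16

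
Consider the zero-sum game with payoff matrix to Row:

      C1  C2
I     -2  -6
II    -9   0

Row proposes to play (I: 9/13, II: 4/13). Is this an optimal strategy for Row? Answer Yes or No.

Yes

Against C1 this mix gives (9/13)·(-2) + (4/13)·(-9) = -54/13.
Against C2 this mix gives (9/13)·(-6) + (4/13)·0 = -54/13.
All of Column's active replies (C1, C2) yield -54/13, and no column does worse for Row. The mix makes Column indifferent and guarantees -54/13, so it is optimal.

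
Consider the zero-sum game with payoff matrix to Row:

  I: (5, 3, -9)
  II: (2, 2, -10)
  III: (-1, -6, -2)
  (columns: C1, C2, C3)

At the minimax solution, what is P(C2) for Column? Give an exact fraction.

7/16

Row minima: I → -9, II → -10, III → -6; maximin = -6.
Column maxima: C1 → 5, C2 → 3, C3 → -2; minimax = -2.
-6 ≠ -2, so there is no saddle point; optimal play is mixed.
II is strictly dominated by I, so Row never plays it.
With II eliminated, C1 is strictly dominated by C2 (it gives Row strictly more in every remaining row), so Column never plays it.
On the remaining 2×2 (I, III vs C2, C3):
Let Row play I with probability p. Expected payoff against C2: 3p + (-6)(1−p) = 9p − 6; against C3: (-9)p + (-2)(1−p) = −7p − 2.
Setting these equal: 9p − 6 = −7p − 2 ⇒ 16p = 4 ⇒ p = 1/4, and the value is (9)·(1/4) − 6 = -15/4.
For Column: with q = P(C2), equating I's and III's payoffs gives 12q − 9 = −4q − 2 ⇒ q = 7/16.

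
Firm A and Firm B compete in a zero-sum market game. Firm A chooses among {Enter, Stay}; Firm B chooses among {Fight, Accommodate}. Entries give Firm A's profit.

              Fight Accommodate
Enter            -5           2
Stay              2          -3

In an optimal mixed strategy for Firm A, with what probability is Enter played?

Row minima: Enter → -5, Stay → -3; maximin = -3.
Column maxima: Fight → 2, Accommodate → 2; minimax = 2.
-3 ≠ 2, so there is no saddle point; optimal play is mixed.
Let Firm A play Enter with probability p. Expected payoff against Fight: (-5)p + 2(1−p) = −7p + 2; against Accommodate: 2p + (-3)(1−p) = 5p − 3.
Setting these equal: −7p + 2 = 5p − 3 ⇒ −12p = -5 ⇒ p = 5/12, and the value is (-7)·(5/12) + 2 = -11/12.
For Firm B: with q = P(Fight), equating Enter's and Stay's payoffs gives −7q + 2 = 5q − 3 ⇒ q = 5/12.

5/12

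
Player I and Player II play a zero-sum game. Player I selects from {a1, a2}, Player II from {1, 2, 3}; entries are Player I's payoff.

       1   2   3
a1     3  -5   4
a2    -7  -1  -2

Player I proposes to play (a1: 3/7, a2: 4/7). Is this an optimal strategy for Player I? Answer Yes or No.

Against 1 this mix gives (3/7)·3 + (4/7)·(-7) = -19/7.
Against 2 this mix gives (3/7)·(-5) + (4/7)·(-1) = -19/7.
Against 3 this mix gives (3/7)·4 + (4/7)·(-2) = 4/7.
All of Player II's active replies (1, 2) yield -19/7, and no column does worse for Player I. The mix makes Player II indifferent and guarantees -19/7, so it is optimal.

Yes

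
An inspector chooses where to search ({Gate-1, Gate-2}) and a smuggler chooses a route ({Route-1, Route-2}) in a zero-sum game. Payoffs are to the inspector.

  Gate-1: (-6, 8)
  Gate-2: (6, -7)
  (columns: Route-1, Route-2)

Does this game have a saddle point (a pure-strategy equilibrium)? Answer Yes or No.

No

Row minima: Gate-1 → -6, Gate-2 → -7; maximin = -6.
Column maxima: Route-1 → 6, Route-2 → 8; minimax = 6.
-6 ≠ 6, so no pure-strategy equilibrium exists.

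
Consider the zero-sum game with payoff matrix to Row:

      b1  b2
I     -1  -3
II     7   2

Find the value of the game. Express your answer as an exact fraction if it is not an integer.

2

Row minima: I → -3, II → 2; maximin = 2.
Column maxima: b1 → 7, b2 → 2; minimax = 2.
Since maximin = minimax = 2, there is a saddle point and the value is 2.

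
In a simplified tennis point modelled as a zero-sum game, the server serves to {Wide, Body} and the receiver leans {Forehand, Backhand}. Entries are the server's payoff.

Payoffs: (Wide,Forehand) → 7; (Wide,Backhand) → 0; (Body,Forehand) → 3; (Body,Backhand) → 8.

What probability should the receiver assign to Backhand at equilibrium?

1/3

Row minima: Wide → 0, Body → 3; maximin = 3.
Column maxima: Forehand → 7, Backhand → 8; minimax = 7.
3 ≠ 7, so there is no saddle point; optimal play is mixed.
Let the server play Wide with probability p. Expected payoff against Forehand: 7p + 3(1−p) = 4p + 3; against Backhand: 0p + 8(1−p) = −8p + 8.
Setting these equal: 4p + 3 = −8p + 8 ⇒ 12p = 5 ⇒ p = 5/12, and the value is (4)·(5/12) + 3 = 14/3.
For the receiver: with q = P(Forehand), equating Wide's and Body's payoffs gives 7q = −5q + 8 ⇒ q = 2/3.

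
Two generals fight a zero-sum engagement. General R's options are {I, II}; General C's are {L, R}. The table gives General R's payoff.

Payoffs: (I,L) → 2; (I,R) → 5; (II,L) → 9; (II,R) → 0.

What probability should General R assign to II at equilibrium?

Row minima: I → 2, II → 0; maximin = 2.
Column maxima: L → 9, R → 5; minimax = 5.
2 ≠ 5, so there is no saddle point; optimal play is mixed.
Let General R play I with probability p. Expected payoff against L: 2p + 9(1−p) = −7p + 9; against R: 5p + 0(1−p) = 5p.
Setting these equal: −7p + 9 = 5p ⇒ −12p = -9 ⇒ p = 3/4, and the value is (-7)·(3/4) + 9 = 15/4.
For General C: with q = P(L), equating I's and II's payoffs gives −3q + 5 = 9q ⇒ q = 5/12.

1/4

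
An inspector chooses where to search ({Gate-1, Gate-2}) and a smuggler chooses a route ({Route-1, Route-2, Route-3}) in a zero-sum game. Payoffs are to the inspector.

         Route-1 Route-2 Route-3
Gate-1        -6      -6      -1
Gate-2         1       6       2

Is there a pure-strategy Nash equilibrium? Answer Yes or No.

Yes

Row minima: Gate-1 → -6, Gate-2 → 1; maximin = 1.
Column maxima: Route-1 → 1, Route-2 → 6, Route-3 → 2; minimax = 1.
maximin = minimax = 1, so a saddle point exists.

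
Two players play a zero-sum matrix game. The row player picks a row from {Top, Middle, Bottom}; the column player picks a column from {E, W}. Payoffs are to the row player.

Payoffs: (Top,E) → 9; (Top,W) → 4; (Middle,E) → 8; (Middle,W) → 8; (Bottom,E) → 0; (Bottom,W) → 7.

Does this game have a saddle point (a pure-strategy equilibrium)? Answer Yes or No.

Row minima: Top → 4, Middle → 8, Bottom → 0; maximin = 8.
Column maxima: E → 9, W → 8; minimax = 8.
maximin = minimax = 8, so a saddle point exists.

Yes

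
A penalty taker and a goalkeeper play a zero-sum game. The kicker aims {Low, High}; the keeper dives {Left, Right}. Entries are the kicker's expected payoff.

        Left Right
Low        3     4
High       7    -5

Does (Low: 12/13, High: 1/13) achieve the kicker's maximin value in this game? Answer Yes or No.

Yes

Against Left this mix gives (12/13)·3 + (1/13)·7 = 43/13.
Against Right this mix gives (12/13)·4 + (1/13)·(-5) = 43/13.
All of the keeper's active replies (Left, Right) yield 43/13, and no column does worse for the kicker. The mix makes the keeper indifferent and guarantees 43/13, so it is optimal.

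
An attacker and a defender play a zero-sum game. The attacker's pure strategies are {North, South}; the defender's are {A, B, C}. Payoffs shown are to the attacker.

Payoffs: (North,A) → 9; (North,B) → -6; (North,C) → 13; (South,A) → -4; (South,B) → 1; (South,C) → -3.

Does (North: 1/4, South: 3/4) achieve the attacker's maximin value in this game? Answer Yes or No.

Against A this mix gives (1/4)·9 + (3/4)·(-4) = -3/4.
Against B this mix gives (1/4)·(-6) + (3/4)·1 = -3/4.
Against C this mix gives (1/4)·13 + (3/4)·(-3) = 1.
All of the defender's active replies (A, B) yield -3/4, and no column does worse for the attacker. The mix makes the defender indifferent and guarantees -3/4, so it is optimal.

Yes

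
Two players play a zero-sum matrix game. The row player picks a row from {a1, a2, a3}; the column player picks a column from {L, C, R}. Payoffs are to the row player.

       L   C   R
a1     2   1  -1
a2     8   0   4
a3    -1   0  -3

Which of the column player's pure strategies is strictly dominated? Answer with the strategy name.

R holds the row player's payoff strictly below L in every row: -1 < 2, 4 < 8, -3 < -1.
So L is strictly dominated for the column player.

L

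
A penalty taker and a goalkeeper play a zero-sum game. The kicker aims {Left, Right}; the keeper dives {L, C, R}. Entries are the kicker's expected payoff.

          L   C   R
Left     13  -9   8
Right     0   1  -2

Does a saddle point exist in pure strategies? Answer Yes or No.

Row minima: Left → -9, Right → -2; maximin = -2.
Column maxima: L → 13, C → 1, R → 8; minimax = 1.
-2 ≠ 1, so no pure-strategy equilibrium exists.

No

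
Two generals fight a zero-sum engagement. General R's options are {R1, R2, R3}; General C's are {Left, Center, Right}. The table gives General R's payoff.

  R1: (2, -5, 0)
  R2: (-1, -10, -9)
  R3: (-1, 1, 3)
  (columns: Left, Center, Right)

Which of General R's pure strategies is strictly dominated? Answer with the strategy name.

R1 gives a strictly higher payoff than R2 against every column: 2 > -1, -5 > -10, 0 > -9.
So R2 is strictly dominated and General R never plays it.

R2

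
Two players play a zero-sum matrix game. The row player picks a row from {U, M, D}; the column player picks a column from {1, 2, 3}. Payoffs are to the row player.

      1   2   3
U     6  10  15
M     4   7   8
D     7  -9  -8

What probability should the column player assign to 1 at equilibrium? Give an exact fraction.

19/20

Row minima: U → 6, M → 4, D → -9; maximin = 6.
Column maxima: 1 → 7, 2 → 10, 3 → 15; minimax = 7.
6 ≠ 7, so there is no saddle point; optimal play is mixed.
M is strictly dominated by U, so the row player never plays it.
3 is strictly dominated by 2 (it gives the row player strictly more in every row), so the column player never plays it.
On the remaining 2×2 (U, D vs 1, 2):
Let the row player play U with probability p. Expected payoff against 1: 6p + 7(1−p) = −p + 7; against 2: 10p + (-9)(1−p) = 19p − 9.
Setting these equal: −p + 7 = 19p − 9 ⇒ −20p = -16 ⇒ p = 4/5, and the value is (-1)·(4/5) + 7 = 31/5.
For the column player: with q = P(1), equating U's and D's payoffs gives −4q + 10 = 16q − 9 ⇒ q = 19/20.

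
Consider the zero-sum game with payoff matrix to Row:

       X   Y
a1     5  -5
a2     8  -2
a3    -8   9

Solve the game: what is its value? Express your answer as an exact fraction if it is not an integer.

56/27

Row minima: a1 → -5, a2 → -2, a3 → -8; maximin = -2.
Column maxima: X → 8, Y → 9; minimax = 8.
-2 ≠ 8, so there is no saddle point; optimal play is mixed.
a1 is strictly dominated by a2, so Row never plays it.
On the remaining 2×2 (a2, a3 vs X, Y):
Let Row play a2 with probability p. Expected payoff against X: 8p + (-8)(1−p) = 16p − 8; against Y: (-2)p + 9(1−p) = −11p + 9.
Setting these equal: 16p − 8 = −11p + 9 ⇒ 27p = 17 ⇒ p = 17/27, and the value is (16)·(17/27) − 8 = 56/27.
For Column: with q = P(X), equating a2's and a3's payoffs gives 10q − 2 = −17q + 9 ⇒ q = 11/27.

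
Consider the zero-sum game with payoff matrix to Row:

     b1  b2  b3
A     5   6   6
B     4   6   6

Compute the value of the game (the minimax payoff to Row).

5

Row minima: A → 5, B → 4; maximin = 5.
Column maxima: b1 → 5, b2 → 6, b3 → 6; minimax = 5.
Since maximin = minimax = 5, there is a saddle point and the value is 5.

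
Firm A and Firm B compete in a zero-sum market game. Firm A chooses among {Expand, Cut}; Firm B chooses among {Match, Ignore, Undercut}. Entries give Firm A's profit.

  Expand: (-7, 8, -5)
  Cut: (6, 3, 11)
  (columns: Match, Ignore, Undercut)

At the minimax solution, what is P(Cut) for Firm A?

5/6

Row minima: Expand → -7, Cut → 3; maximin = 3.
Column maxima: Match → 6, Ignore → 8, Undercut → 11; minimax = 6.
3 ≠ 6, so there is no saddle point; optimal play is mixed.
Undercut is strictly dominated by Match (it gives Firm A strictly more in every row), so Firm B never plays it.
On the remaining 2×2 (Expand, Cut vs Match, Ignore):
Let Firm A play Expand with probability p. Expected payoff against Match: (-7)p + 6(1−p) = −13p + 6; against Ignore: 8p + 3(1−p) = 5p + 3.
Setting these equal: −13p + 6 = 5p + 3 ⇒ −18p = -3 ⇒ p = 1/6, and the value is (-13)·(1/6) + 6 = 23/6.
For Firm B: with q = P(Match), equating Expand's and Cut's payoffs gives −15q + 8 = 3q + 3 ⇒ q = 5/18.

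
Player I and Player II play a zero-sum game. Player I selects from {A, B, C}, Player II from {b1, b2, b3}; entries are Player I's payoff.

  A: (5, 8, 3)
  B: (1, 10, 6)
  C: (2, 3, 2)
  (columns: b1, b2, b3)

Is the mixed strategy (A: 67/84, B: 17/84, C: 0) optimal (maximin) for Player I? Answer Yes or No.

No

Against b1 this mix gives (67/84)·5 + (17/84)·1 = 88/21.
Against b2 this mix gives (67/84)·8 + (17/84)·10 = 353/42.
Against b3 this mix gives (67/84)·3 + (17/84)·6 = 101/28.
Player II will play b3, holding Player I to 101/28. Shifting weight toward the row that does better against b3 would raise this floor (the equalizing mix achieves 27/7 against both b3 and b1), so the proposed strategy is not optimal.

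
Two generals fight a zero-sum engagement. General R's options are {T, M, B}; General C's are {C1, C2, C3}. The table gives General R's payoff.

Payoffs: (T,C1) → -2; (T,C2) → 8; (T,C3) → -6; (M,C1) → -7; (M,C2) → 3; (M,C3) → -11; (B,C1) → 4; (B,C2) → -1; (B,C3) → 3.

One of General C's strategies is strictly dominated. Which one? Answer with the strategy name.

C3 holds General R's payoff strictly below C1 in every row: -6 < -2, -11 < -7, 3 < 4.
So C1 is strictly dominated for General C.

C1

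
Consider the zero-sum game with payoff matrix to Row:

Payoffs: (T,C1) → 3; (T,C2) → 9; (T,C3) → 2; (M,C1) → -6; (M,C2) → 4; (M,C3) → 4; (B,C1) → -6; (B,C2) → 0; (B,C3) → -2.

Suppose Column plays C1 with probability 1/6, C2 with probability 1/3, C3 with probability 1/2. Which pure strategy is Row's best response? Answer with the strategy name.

T

Expected payoff of T: (1/6)·3 + (1/3)·9 + (1/2)·2 = 9/2.
Expected payoff of M: (1/6)·(-6) + (1/3)·4 + (1/2)·4 = 7/3.
Expected payoff of B: (1/6)·(-6) + (1/3)·0 + (1/2)·(-2) = -2.
The largest is 9/2, so Row's best response is T.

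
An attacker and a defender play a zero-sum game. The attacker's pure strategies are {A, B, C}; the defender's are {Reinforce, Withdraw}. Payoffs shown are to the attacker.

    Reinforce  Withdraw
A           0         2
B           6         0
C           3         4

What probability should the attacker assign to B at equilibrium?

Row minima: A → 0, B → 0, C → 3; maximin = 3.
Column maxima: Reinforce → 6, Withdraw → 4; minimax = 4.
3 ≠ 4, so there is no saddle point; optimal play is mixed.
A is strictly dominated by C, so the attacker never plays it.
On the remaining 2×2 (B, C vs Reinforce, Withdraw):
Let the attacker play B with probability p. Expected payoff against Reinforce: 6p + 3(1−p) = 3p + 3; against Withdraw: 0p + 4(1−p) = −4p + 4.
Setting these equal: 3p + 3 = −4p + 4 ⇒ 7p = 1 ⇒ p = 1/7, and the value is (3)·(1/7) + 3 = 24/7.
For the defender: with q = P(Reinforce), equating B's and C's payoffs gives 6q = −q + 4 ⇒ q = 4/7.

1/7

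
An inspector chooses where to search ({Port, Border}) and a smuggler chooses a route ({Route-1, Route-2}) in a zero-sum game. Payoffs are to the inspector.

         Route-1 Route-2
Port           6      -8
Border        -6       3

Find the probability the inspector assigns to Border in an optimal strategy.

Row minima: Port → -8, Border → -6; maximin = -6.
Column maxima: Route-1 → 6, Route-2 → 3; minimax = 3.
-6 ≠ 3, so there is no saddle point; optimal play is mixed.
Let the inspector play Port with probability p. Expected payoff against Route-1: 6p + (-6)(1−p) = 12p − 6; against Route-2: (-8)p + 3(1−p) = −11p + 3.
Setting these equal: 12p − 6 = −11p + 3 ⇒ 23p = 9 ⇒ p = 9/23, and the value is (12)·(9/23) − 6 = -30/23.
For the smuggler: with q = P(Route-1), equating Port's and Border's payoffs gives 14q − 8 = −9q + 3 ⇒ q = 11/23.

14/23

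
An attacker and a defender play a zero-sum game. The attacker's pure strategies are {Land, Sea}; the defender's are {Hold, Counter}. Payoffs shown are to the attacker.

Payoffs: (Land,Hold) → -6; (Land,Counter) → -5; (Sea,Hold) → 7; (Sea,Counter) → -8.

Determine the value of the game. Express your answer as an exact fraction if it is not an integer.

-83/16

Row minima: Land → -6, Sea → -8; maximin = -6.
Column maxima: Hold → 7, Counter → -5; minimax = -5.
-6 ≠ -5, so there is no saddle point; optimal play is mixed.
Let the attacker play Land with probability p. Expected payoff against Hold: (-6)p + 7(1−p) = −13p + 7; against Counter: (-5)p + (-8)(1−p) = 3p − 8.
Setting these equal: −13p + 7 = 3p − 8 ⇒ −16p = -15 ⇒ p = 15/16, and the value is (-13)·(15/16) + 7 = -83/16.
For the defender: with q = P(Hold), equating Land's and Sea's payoffs gives −q − 5 = 15q − 8 ⇒ q = 3/16.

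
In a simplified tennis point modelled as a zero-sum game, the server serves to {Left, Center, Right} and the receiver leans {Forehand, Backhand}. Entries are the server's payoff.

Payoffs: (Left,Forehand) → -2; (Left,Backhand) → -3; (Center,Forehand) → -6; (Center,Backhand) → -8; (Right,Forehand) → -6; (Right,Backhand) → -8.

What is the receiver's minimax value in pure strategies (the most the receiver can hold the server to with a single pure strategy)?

Column maxima: Forehand → -2, Backhand → -3.
The smallest of these is -3.

-3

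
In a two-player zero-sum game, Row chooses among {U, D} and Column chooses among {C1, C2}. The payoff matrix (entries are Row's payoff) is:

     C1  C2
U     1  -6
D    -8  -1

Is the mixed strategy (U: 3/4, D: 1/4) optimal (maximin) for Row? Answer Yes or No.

No

Against C1 this mix gives (3/4)·1 + (1/4)·(-8) = -5/4.
Against C2 this mix gives (3/4)·(-6) + (1/4)·(-1) = -19/4.
Column will play C2, holding Row to -19/4. Shifting weight toward the row that does better against C2 would raise this floor (the equalizing mix achieves -7/2 against both C2 and C1), so the proposed strategy is not optimal.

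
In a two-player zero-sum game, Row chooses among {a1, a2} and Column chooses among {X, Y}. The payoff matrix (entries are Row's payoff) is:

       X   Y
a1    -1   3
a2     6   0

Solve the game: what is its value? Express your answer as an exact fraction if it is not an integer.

Row minima: a1 → -1, a2 → 0; maximin = 0.
Column maxima: X → 6, Y → 3; minimax = 3.
0 ≠ 3, so there is no saddle point; optimal play is mixed.
Let Row play a1 with probability p. Expected payoff against X: (-1)p + 6(1−p) = −7p + 6; against Y: 3p + 0(1−p) = 3p.
Setting these equal: −7p + 6 = 3p ⇒ −10p = -6 ⇒ p = 3/5, and the value is (-7)·(3/5) + 6 = 9/5.
For Column: with q = P(X), equating a1's and a2's payoffs gives −4q + 3 = 6q ⇒ q = 3/10.

9/5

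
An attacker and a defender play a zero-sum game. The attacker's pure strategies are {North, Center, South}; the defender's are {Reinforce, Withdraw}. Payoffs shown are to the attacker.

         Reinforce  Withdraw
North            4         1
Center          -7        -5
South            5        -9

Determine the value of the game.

Row minima: North → 1, Center → -7, South → -9; maximin = 1.
Column maxima: Reinforce → 5, Withdraw → 1; minimax = 1.
Since maximin = minimax = 1, there is a saddle point and the value is 1.

1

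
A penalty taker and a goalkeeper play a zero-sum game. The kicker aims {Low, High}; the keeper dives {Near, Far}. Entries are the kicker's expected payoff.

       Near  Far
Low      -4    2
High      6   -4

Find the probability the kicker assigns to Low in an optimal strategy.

5/8

Row minima: Low → -4, High → -4; maximin = -4.
Column maxima: Near → 6, Far → 2; minimax = 2.
-4 ≠ 2, so there is no saddle point; optimal play is mixed.
Let the kicker play Low with probability p. Expected payoff against Near: (-4)p + 6(1−p) = −10p + 6; against Far: 2p + (-4)(1−p) = 6p − 4.
Setting these equal: −10p + 6 = 6p − 4 ⇒ −16p = -10 ⇒ p = 5/8, and the value is (-10)·(5/8) + 6 = -1/4.
For the keeper: with q = P(Near), equating Low's and High's payoffs gives −6q + 2 = 10q − 4 ⇒ q = 3/8.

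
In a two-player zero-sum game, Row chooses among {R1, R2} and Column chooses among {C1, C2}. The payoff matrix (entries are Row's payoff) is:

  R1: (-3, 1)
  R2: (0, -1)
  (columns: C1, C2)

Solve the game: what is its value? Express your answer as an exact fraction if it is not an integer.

Row minima: R1 → -3, R2 → -1; maximin = -1.
Column maxima: C1 → 0, C2 → 1; minimax = 0.
-1 ≠ 0, so there is no saddle point; optimal play is mixed.
Let Row play R1 with probability p. Expected payoff against C1: (-3)p + 0(1−p) = −3p; against C2: 1p + (-1)(1−p) = 2p − 1.
Setting these equal: −3p = 2p − 1 ⇒ −5p = -1 ⇒ p = 1/5, and the value is (-3)·(1/5) = -3/5.
For Column: with q = P(C1), equating R1's and R2's payoffs gives −4q + 1 = q − 1 ⇒ q = 2/5.

-3/5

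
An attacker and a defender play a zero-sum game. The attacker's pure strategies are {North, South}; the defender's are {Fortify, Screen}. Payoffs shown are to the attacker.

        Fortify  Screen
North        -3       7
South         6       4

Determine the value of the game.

9/2

Row minima: North → -3, South → 4; maximin = 4.
Column maxima: Fortify → 6, Screen → 7; minimax = 6.
4 ≠ 6, so there is no saddle point; optimal play is mixed.
Let the attacker play North with probability p. Expected payoff against Fortify: (-3)p + 6(1−p) = −9p + 6; against Screen: 7p + 4(1−p) = 3p + 4.
Setting these equal: −9p + 6 = 3p + 4 ⇒ −12p = -2 ⇒ p = 1/6, and the value is (-9)·(1/6) + 6 = 9/2.
For the defender: with q = P(Fortify), equating North's and South's payoffs gives −10q + 7 = 2q + 4 ⇒ q = 1/4.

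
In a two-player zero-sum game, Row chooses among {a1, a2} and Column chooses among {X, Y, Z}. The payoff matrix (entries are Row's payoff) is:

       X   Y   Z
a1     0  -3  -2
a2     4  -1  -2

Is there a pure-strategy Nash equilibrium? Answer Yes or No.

Row minima: a1 → -3, a2 → -2; maximin = -2.
Column maxima: X → 4, Y → -1, Z → -2; minimax = -2.
maximin = minimax = -2, so a saddle point exists.

Yes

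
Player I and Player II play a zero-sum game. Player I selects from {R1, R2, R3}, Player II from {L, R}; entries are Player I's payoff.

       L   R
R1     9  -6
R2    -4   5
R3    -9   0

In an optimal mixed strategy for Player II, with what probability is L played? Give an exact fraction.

Row minima: R1 → -6, R2 → -4, R3 → -9; maximin = -4.
Column maxima: L → 9, R → 5; minimax = 5.
-4 ≠ 5, so there is no saddle point; optimal play is mixed.
R3 is strictly dominated by R2, so Player I never plays it.
On the remaining 2×2 (R1, R2 vs L, R):
Let Player I play R1 with probability p. Expected payoff against L: 9p + (-4)(1−p) = 13p − 4; against R: (-6)p + 5(1−p) = −11p + 5.
Setting these equal: 13p − 4 = −11p + 5 ⇒ 24p = 9 ⇒ p = 3/8, and the value is (13)·(3/8) − 4 = 7/8.
For Player II: with q = P(L), equating R1's and R2's payoffs gives 15q − 6 = −9q + 5 ⇒ q = 11/24.

11/24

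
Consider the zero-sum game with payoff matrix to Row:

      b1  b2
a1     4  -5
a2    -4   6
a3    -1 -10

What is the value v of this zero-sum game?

Row minima: a1 → -5, a2 → -4, a3 → -10; maximin = -4.
Column maxima: b1 → 4, b2 → 6; minimax = 4.
-4 ≠ 4, so there is no saddle point; optimal play is mixed.
a3 is strictly dominated by a1, so Row never plays it.
On the remaining 2×2 (a1, a2 vs b1, b2):
Let Row play a1 with probability p. Expected payoff against b1: 4p + (-4)(1−p) = 8p − 4; against b2: (-5)p + 6(1−p) = −11p + 6.
Setting these equal: 8p − 4 = −11p + 6 ⇒ 19p = 10 ⇒ p = 10/19, and the value is (8)·(10/19) − 4 = 4/19.
For Column: with q = P(b1), equating a1's and a2's payoffs gives 9q − 5 = −10q + 6 ⇒ q = 11/19.

4/19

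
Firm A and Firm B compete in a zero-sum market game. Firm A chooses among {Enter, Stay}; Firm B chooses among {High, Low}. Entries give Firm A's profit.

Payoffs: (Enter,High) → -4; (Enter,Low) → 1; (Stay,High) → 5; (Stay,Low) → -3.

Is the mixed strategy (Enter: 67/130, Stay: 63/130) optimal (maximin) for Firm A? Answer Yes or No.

No

Against High this mix gives (67/130)·(-4) + (63/130)·5 = 47/130.
Against Low this mix gives (67/130)·1 + (63/130)·(-3) = -61/65.
Firm B will play Low, holding Firm A to -61/65. Shifting weight toward the row that does better against Low would raise this floor (the equalizing mix achieves -7/13 against both Low and High), so the proposed strategy is not optimal.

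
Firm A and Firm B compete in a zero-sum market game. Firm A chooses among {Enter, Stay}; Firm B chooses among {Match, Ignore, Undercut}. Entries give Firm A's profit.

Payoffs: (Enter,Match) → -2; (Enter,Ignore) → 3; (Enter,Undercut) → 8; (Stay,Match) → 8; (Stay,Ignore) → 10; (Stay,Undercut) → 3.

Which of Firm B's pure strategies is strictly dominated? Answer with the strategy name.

Match holds Firm A's payoff strictly below Ignore in every row: -2 < 3, 8 < 10.
So Ignore is strictly dominated for Firm B.

Ignore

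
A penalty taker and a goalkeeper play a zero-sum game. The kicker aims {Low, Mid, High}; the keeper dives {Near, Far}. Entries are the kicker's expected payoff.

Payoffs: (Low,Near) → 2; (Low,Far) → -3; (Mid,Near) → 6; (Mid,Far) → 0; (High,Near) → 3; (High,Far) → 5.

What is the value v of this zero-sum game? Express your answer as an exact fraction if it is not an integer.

15/4

Row minima: Low → -3, Mid → 0, High → 3; maximin = 3.
Column maxima: Near → 6, Far → 5; minimax = 5.
3 ≠ 5, so there is no saddle point; optimal play is mixed.
Low is strictly dominated by Mid, so the kicker never plays it.
On the remaining 2×2 (Mid, High vs Near, Far):
Let the kicker play Mid with probability p. Expected payoff against Near: 6p + 3(1−p) = 3p + 3; against Far: 0p + 5(1−p) = −5p + 5.
Setting these equal: 3p + 3 = −5p + 5 ⇒ 8p = 2 ⇒ p = 1/4, and the value is (3)·(1/4) + 3 = 15/4.
For the keeper: with q = P(Near), equating Mid's and High's payoffs gives 6q = −2q + 5 ⇒ q = 5/8.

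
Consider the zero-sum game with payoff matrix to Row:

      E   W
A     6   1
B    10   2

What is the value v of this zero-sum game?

2

Row minima: A → 1, B → 2; maximin = 2.
Column maxima: E → 10, W → 2; minimax = 2.
Since maximin = minimax = 2, there is a saddle point and the value is 2.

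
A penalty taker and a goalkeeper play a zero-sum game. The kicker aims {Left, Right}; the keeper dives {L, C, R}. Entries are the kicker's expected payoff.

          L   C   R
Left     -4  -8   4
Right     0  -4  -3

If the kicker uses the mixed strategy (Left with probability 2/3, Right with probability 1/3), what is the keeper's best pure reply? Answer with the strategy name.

C

If the keeper plays L, the kicker's expected payoff is (2/3)·(-4) + (1/3)·0 = -8/3.
If the keeper plays C, the kicker's expected payoff is (2/3)·(-8) + (1/3)·(-4) = -20/3.
If the keeper plays R, the kicker's expected payoff is (2/3)·4 + (1/3)·(-3) = 5/3.
The keeper minimizes the kicker's payoff; the smallest is -20/3, so the best response is C.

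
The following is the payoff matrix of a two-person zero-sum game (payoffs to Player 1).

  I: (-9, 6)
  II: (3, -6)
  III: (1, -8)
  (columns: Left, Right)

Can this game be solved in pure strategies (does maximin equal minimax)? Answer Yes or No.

No

Row minima: I → -9, II → -6, III → -8; maximin = -6.
Column maxima: Left → 3, Right → 6; minimax = 3.
-6 ≠ 3, so no pure-strategy equilibrium exists.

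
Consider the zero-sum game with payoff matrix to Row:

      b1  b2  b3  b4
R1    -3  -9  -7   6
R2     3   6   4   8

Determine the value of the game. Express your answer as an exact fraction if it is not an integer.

3

Row minima: R1 → -9, R2 → 3; maximin = 3.
Column maxima: b1 → 3, b2 → 6, b3 → 4, b4 → 8; minimax = 3.
Since maximin = minimax = 3, there is a saddle point and the value is 3.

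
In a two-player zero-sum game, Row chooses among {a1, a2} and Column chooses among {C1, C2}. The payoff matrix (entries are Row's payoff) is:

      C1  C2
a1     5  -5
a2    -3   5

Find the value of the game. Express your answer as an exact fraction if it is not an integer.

5/9

Row minima: a1 → -5, a2 → -3; maximin = -3.
Column maxima: C1 → 5, C2 → 5; minimax = 5.
-3 ≠ 5, so there is no saddle point; optimal play is mixed.
Let Row play a1 with probability p. Expected payoff against C1: 5p + (-3)(1−p) = 8p − 3; against C2: (-5)p + 5(1−p) = −10p + 5.
Setting these equal: 8p − 3 = −10p + 5 ⇒ 18p = 8 ⇒ p = 4/9, and the value is (8)·(4/9) − 3 = 5/9.
For Column: with q = P(C1), equating a1's and a2's payoffs gives 10q − 5 = −8q + 5 ⇒ q = 5/9.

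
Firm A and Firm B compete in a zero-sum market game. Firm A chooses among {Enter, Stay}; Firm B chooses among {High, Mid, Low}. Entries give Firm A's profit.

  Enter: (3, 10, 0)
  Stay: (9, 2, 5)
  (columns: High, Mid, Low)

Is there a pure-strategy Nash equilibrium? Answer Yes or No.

Row minima: Enter → 0, Stay → 2; maximin = 2.
Column maxima: High → 9, Mid → 10, Low → 5; minimax = 5.
2 ≠ 5, so no pure-strategy equilibrium exists.

No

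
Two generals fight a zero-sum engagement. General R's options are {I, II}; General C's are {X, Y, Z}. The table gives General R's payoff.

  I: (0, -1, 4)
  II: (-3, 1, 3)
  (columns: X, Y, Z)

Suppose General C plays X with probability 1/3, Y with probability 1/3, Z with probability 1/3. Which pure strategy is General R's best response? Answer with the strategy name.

I

Expected payoff of I: (1/3)·0 + (1/3)·(-1) + (1/3)·4 = 1.
Expected payoff of II: (1/3)·(-3) + (1/3)·1 + (1/3)·3 = 1/3.
The largest is 1, so General R's best response is I.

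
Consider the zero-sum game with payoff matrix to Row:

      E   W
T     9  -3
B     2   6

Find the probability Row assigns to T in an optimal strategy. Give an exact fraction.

1/4

Row minima: T → -3, B → 2; maximin = 2.
Column maxima: E → 9, W → 6; minimax = 6.
2 ≠ 6, so there is no saddle point; optimal play is mixed.
Let Row play T with probability p. Expected payoff against E: 9p + 2(1−p) = 7p + 2; against W: (-3)p + 6(1−p) = −9p + 6.
Setting these equal: 7p + 2 = −9p + 6 ⇒ 16p = 4 ⇒ p = 1/4, and the value is (7)·(1/4) + 2 = 15/4.
For Column: with q = P(E), equating T's and B's payoffs gives 12q − 3 = −4q + 6 ⇒ q = 9/16.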